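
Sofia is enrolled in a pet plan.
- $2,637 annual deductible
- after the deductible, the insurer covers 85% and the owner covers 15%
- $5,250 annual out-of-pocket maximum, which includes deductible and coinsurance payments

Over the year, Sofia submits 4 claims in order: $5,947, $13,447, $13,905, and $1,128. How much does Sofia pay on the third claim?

$99.45

Bill 1, $5,947: deductible takes $2,637, $3,310 remains; coinsurance $3,310 × 15% = $496.50. Owner owes $3,133.50 (running OOP $3,133.50).
Bill 2, $13,447: deductible already satisfied, so owner's share is 15% × $13,447 = $2,017.05. Owner pays $2,017.05; OOP now $5,150.55.
Bill 3, $13,905: 15% coinsurance on $13,905 = $2,085.75. OOP would hit $7,236.30 > $5,250, so the cap limits the owner to $5,250 − $5,150.55 = $99.45.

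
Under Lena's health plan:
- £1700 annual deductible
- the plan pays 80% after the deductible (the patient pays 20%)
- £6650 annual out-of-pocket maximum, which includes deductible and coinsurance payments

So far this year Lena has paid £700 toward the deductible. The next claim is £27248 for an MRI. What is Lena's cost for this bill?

£5950

Remaining deductible: £1700 − £700 = £1000.
After the £1000 deductible portion, £27248 − £1000 = £26248 is subject to coinsurance.
Patient's 20% share of £26248 is £5249.60.
Patient responsibility before any cap: £1000 + £5249.60 = £6249.60.
That would bring total out-of-pocket to £6949.60, past the £6650 cap. The patient is capped at £6650 − £700 = £5950 on this claim.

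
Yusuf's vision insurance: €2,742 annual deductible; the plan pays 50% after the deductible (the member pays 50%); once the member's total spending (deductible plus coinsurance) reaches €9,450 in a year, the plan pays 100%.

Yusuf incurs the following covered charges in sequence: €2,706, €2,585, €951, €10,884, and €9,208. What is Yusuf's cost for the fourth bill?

Claim 1 — €2,706: all of it applies to the deductible. Member owes €2,706 (running OOP €2,706).
Claim 2 — €2,585: €36 to deductible, leaving €2,549; member's 50% is €1,274.50. Member pays €1,310.50; OOP now €4,016.50.
Claim 3 — €951: deductible already satisfied, so member's share is 50% × €951 = €475.50. Member pays €475.50; OOP now €4,492.
Claim 4 — €10,884: deductible already satisfied, so member's share is 50% × €10,884 = €5,442. That would push OOP to €9,934, over the €9,450 cap, so member pays €9,450 − €4,492 = €4,958.

€4,958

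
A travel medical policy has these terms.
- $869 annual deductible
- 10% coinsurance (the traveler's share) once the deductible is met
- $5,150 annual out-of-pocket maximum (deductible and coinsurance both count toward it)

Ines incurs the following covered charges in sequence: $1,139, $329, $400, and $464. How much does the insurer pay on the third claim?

$360

Claim 1 ($1,139): $869 finishes the deductible; $270 goes to coinsurance; 10% of $270 = $27. Traveler owes $896 (running OOP $896). Plan pays $1,139 − $896 = $243.
Claim 2 ($329): 10% coinsurance on $329 = $32.90. Traveler pays $32.90; OOP now $928.90. Insurer: $329 − $32.90 = $296.10.
Claim 3 ($400): deductible met; 10% of $400 = $40. Traveler pays $40; OOP now $968.90. Insurer: $400 − $40 = $360.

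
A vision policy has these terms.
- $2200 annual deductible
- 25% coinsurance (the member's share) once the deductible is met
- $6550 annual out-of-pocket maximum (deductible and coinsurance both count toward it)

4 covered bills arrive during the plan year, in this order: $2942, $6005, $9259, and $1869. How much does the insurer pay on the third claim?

$6944.25

#1 ($2942): $2200 finishes the deductible; $742 goes to coinsurance; member's 25% is $185.50. Member owes $2385.50 (running OOP $2385.50). Insurer: $2942 − $2385.50 = $556.50.
#2 ($6005): 25% coinsurance on $6005 = $1501.25. Member owes $1501.25 (running OOP $3886.75). Insurer: $6005 − $1501.25 = $4503.75.
#3 ($9259): deductible already satisfied, so member's share is 25% × $9259 = $2314.75. Member owes $2314.75 (running OOP $6201.50). Insurer: $9259 − $2314.75 = $6944.25.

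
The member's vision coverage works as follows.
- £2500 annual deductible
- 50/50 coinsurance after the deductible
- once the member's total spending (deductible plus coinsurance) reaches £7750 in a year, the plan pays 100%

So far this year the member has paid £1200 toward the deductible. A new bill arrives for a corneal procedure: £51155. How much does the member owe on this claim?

Remaining deductible: £2500 − £1200 = £1300.
The remaining £49855 (= £51155 − £1300) moves to coinsurance.
Member's 50% share of £49855 is £24927.50.
That puts the member's cost at £1300 + £24927.50 = £26227.50 before any cap.
Adding £26227.50 to the £1200 already spent would give £27427.50, which exceeds the £7750 cap; the member pays just £7750 − £1200 = £6550.

£6550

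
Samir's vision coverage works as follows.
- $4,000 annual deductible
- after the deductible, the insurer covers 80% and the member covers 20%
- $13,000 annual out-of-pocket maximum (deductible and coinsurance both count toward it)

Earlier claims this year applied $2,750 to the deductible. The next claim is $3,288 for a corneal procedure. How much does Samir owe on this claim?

$2,750 of the $4,000 deductible is already met, leaving $1,250.
The remaining $2,038 (= $3,288 − $1,250) moves to coinsurance.
Coinsurance: $2,038 × 20% = $407.60.
Member responsibility before any cap: $1,250 + $407.60 = $1,657.60.
Cumulative spending $2,750 + $1,657.60 = $4,407.60 stays under the $13,000 maximum.

$1,657.60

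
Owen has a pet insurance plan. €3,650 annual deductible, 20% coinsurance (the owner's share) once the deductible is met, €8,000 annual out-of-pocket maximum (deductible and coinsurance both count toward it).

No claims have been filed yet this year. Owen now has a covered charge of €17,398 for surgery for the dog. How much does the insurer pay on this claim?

The full €3,650 deductible is still open; €3,650 of this bill applies to it.
The remaining €13,748 (= €17,398 − €3,650) moves to coinsurance.
Coinsurance: €13,748 × 20% = €2,749.60.
Owner responsibility before any cap: €3,650 + €2,749.60 = €6,399.60.
Total out-of-pocket so far would be €0 + €6,399.60 = €6,399.60, below the €8,000 cap — no reduction.
The plan picks up €17,398 − €6,399.60 = €10,998.40.

€10,998.40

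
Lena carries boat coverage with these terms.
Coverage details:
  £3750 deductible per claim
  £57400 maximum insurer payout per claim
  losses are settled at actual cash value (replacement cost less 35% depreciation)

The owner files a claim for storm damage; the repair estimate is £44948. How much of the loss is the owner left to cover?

£19481.80

Actual cash value after 35% depreciation: £44948 × 65% = £29216.20.
Subtract the deductible: £29216.20 − £3750 = £25466.20.
£25466.20 ≤ £57400, so the limit doesn't bind; insurer pays £25466.20.
Owner's share is the uncovered remainder: £44948 − £25466.20 = £19481.80.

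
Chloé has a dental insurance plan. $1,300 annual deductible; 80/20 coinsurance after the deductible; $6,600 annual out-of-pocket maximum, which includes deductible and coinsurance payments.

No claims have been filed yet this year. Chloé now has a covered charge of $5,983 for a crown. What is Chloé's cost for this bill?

$2,236.60

The full $1,300 deductible is still open; $1,300 of this bill applies to it.
That leaves $5,983 − $1,300 = $4,683 for coinsurance.
Coinsurance: $4,683 × 20% = $936.60.
That puts the patient's cost at $1,300 + $936.60 = $2,236.60 before any cap.
Total out-of-pocket so far would be $0 + $2,236.60 = $2,236.60, below the $6,600 cap — no reduction.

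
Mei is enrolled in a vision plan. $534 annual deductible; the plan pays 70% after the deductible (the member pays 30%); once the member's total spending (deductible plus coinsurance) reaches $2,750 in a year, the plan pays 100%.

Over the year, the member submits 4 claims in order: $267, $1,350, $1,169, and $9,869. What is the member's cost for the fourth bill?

Claim 1 — $267: all of it applies to the deductible. Member owes $267 (running OOP $267).
Claim 2 — $1,350: deductible takes $267, $1,083 remains; member's 30% is $324.90. Member pays $591.90; OOP now $858.90.
Claim 3 — $1,169: deductible met; 30% of $1,169 = $350.70. Member pays $350.70; OOP now $1,209.60.
Claim 4 — $9,869: deductible met; 30% of $9,869 = $2,960.70. Adding that to $1,209.60 gives $4,170.30, past the $2,750 cap; member pays only $2,750 − $1,209.60 = $1,540.40.

$1,540.40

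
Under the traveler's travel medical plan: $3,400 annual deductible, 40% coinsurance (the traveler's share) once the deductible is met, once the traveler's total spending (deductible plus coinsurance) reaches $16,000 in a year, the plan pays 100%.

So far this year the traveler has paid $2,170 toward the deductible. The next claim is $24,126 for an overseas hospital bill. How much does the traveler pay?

$10,388.40

Deductible still to meet: $3,400 − $2,170 = $1,230.
After the $1,230 deductible portion, $24,126 − $1,230 = $22,896 is subject to coinsurance.
40% of $22,896 = $9,158.40 falls to the traveler.
Traveler responsibility before any cap: $1,230 + $9,158.40 = $10,388.40.
Year-to-date out-of-pocket becomes $2,170 + $10,388.40 = $12,558.40, still under the $16,000 maximum, so no cap applies.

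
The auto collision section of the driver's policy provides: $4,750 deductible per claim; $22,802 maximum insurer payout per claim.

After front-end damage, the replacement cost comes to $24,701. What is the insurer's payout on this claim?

$19,951

Less the $4,750 deductible: $24,701 − $4,750 = $19,951.
$19,951 is within the $22,802 limit, so the insurer pays $19,951.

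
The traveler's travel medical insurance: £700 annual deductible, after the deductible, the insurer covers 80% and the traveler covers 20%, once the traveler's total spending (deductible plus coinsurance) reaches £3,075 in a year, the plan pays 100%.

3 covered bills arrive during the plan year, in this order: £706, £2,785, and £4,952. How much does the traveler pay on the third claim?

#1 (£706): deductible takes £700, £6 remains; 20% of £6 = £1.20. Traveler pays £701.20; OOP now £701.20.
#2 (£2,785): deductible already satisfied, so traveler's share is 20% × £2,785 = £557. Traveler pays £557; OOP now £1,258.20.
#3 (£4,952): deductible already satisfied, so traveler's share is 20% × £4,952 = £990.40. Cost to traveler: £990.40. OOP to date £2,248.60.

£990.40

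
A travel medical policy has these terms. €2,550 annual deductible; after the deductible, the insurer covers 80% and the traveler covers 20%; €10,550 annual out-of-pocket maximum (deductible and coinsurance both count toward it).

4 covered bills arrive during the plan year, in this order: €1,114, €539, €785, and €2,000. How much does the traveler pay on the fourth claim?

€489.60

#1 (€1,114): fully absorbed by the deductible. Cost to traveler: €1,114. OOP to date €1,114.
#2 (€539): all of it applies to the deductible. Cost to traveler: €539. OOP to date €1,653.
#3 (€785): entire amount goes to the deductible. Traveler pays €785; OOP now €2,438.
#4 (€2,000): deductible takes €112, €1,888 remains; traveler's 20% is €377.60. Traveler pays €489.60; OOP now €2,927.60.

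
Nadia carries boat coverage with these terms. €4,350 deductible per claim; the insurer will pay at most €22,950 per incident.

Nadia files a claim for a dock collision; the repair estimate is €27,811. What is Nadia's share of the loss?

Less the €4,350 deductible: €27,811 − €4,350 = €23,461.
The €22,950 per-incident cap binds; insurer pays €22,950.
Owner's share is the uncovered remainder: €27,811 − €22,950 = €4,861.

€4,861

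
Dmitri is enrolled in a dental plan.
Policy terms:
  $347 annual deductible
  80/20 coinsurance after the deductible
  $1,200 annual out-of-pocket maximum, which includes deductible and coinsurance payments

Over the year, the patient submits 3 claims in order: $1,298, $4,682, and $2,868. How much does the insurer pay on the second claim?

Claim 1 — $1,298: deductible takes $347, $951 remains; 20% of $951 = $190.20. Cost to patient: $537.20. OOP to date $537.20. Plan pays $1,298 − $537.20 = $760.80.
Claim 2 — $4,682: deductible already satisfied, so patient's share is 20% × $4,682 = $936.40. That would push OOP to $1,473.60, over the $1,200 cap, so patient pays $1,200 − $537.20 = $662.80. Insurer: $4,682 − $662.80 = $4,019.20.

$4,019.20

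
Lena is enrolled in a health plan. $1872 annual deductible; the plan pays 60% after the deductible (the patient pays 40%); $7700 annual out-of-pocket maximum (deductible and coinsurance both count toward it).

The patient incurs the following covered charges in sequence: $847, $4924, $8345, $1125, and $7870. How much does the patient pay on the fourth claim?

$450

Claim 1 — $847: entire amount goes to the deductible. Patient pays $847; OOP now $847.
Claim 2 — $4924: deductible takes $1025, $3899 remains; patient's 40% is $1559.60. Cost to patient: $2584.60. OOP to date $3431.60.
Claim 3 — $8345: deductible met; 40% of $8345 = $3338. Patient pays $3338; OOP now $6769.60.
Claim 4 — $1125: deductible already satisfied, so patient's share is 40% × $1125 = $450. Patient pays $450; OOP now $7219.60.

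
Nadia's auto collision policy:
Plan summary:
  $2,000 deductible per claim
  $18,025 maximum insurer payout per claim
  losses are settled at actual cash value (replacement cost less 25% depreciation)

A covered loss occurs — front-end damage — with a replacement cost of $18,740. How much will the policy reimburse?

$12,055

Actual cash value after 25% depreciation: $18,740 × 75% = $14,055.
After the deductible, $14,055 − $2,000 = $12,055 remains.
$12,055 ≤ $18,025, so the limit doesn't bind; insurer pays $12,055.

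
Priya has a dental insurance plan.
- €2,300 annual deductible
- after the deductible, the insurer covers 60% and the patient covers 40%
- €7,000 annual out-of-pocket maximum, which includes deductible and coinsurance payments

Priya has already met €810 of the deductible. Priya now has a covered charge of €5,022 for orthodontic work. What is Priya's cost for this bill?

€2,902.80

€810 of the €2,300 deductible is already met, leaving €1,490.
That leaves €5,022 − €1,490 = €3,532 for coinsurance.
40% of €3,532 = €1,412.80 falls to the patient.
Patient responsibility before any cap: €1,490 + €1,412.80 = €2,902.80.
Cumulative spending €810 + €2,902.80 = €3,712.80 stays under the €7,000 maximum.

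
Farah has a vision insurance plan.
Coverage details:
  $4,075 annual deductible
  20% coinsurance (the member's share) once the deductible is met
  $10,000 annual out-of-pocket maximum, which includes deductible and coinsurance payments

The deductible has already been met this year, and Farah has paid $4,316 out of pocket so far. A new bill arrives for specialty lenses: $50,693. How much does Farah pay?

$5,684

The deductible is already satisfied, so the full bill goes to coinsurance.
Coinsurance: $50,693 × 20% = $10,138.60.
Year-to-date out-of-pocket would reach $4,316 + $10,138.60 = $14,454.60, above the $10,000 maximum, so the member pays only $10,000 − $4,316 = $5,684.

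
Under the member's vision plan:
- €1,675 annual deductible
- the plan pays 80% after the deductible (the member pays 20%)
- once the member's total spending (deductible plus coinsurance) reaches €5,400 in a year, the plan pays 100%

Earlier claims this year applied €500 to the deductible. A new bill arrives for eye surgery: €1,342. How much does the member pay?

Deductible still to meet: €1,675 − €500 = €1,175.
That leaves €1,342 − €1,175 = €167 for coinsurance.
20% of €167 = €33.40 falls to the member.
Member responsibility before any cap: €1,175 + €33.40 = €1,208.40.
Total out-of-pocket so far would be €500 + €1,208.40 = €1,708.40, below the €5,400 cap — no reduction.

€1,208.40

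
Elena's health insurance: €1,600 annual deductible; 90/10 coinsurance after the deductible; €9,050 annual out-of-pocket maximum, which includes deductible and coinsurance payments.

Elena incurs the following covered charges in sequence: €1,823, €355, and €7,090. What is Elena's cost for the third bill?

€709

Claim 1 (€1,823): €1,600 finishes the deductible; €223 goes to coinsurance; coinsurance €223 × 10% = €22.30. Patient pays €1,622.30; OOP now €1,622.30.
Claim 2 (€355): deductible met; 10% of €355 = €35.50. Cost to patient: €35.50. OOP to date €1,657.80.
Claim 3 (€7,090): 10% coinsurance on €7,090 = €709. Cost to patient: €709. OOP to date €2,366.80.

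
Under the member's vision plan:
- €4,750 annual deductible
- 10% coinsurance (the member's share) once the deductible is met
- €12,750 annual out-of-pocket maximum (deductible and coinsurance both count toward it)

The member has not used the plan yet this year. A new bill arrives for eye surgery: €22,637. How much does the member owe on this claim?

Deductible not yet touched, so the first €4,750 of the bill goes to the deductible.
After the €4,750 deductible portion, €22,637 − €4,750 = €17,887 is subject to coinsurance.
Coinsurance: €17,887 × 10% = €1,788.70.
That puts the member's cost at €4,750 + €1,788.70 = €6,538.70 before any cap.
Total out-of-pocket so far would be €0 + €6,538.70 = €6,538.70, below the €12,750 cap — no reduction.

€6,538.70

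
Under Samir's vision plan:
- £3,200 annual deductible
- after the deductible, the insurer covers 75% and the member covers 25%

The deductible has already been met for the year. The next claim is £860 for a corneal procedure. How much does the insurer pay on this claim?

£645

The deductible is already satisfied, so the full bill goes to coinsurance.
Coinsurance: £860 × 25% = £215.
Insurer pays the balance: £860 − £215 = £645.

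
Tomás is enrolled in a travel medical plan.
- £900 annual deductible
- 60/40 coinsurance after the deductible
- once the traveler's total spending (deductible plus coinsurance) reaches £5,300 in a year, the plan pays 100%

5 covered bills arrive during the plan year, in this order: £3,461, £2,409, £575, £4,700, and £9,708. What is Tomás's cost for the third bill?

Claim 1 (£3,461): deductible takes £900, £2,561 remains; traveler's 40% is £1,024.40. Cost to traveler: £1,924.40. OOP to date £1,924.40.
Claim 2 (£2,409): deductible already satisfied, so traveler's share is 40% × £2,409 = £963.60. Cost to traveler: £963.60. OOP to date £2,888.
Claim 3 (£575): 40% coinsurance on £575 = £230. Traveler owes £230 (running OOP £3,118).

£230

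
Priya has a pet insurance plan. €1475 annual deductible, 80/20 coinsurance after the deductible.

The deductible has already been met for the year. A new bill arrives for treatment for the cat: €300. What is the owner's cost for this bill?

The deductible is already satisfied, so the full bill goes to coinsurance.
Coinsurance: €300 × 20% = €60.

€60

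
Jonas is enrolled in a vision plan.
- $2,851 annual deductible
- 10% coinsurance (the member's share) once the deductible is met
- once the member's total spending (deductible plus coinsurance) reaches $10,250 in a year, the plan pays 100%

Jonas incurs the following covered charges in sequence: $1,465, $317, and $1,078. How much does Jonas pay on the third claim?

$1,069.90

#1 ($1,465): entire amount goes to the deductible. Cost to member: $1,465. OOP to date $1,465.
#2 ($317): entire amount goes to the deductible. Cost to member: $317. OOP to date $1,782.
#3 ($1,078): $1,069 to deductible, leaving $9; coinsurance $9 × 10% = $0.90. Member pays $1,069.90; OOP now $2,851.90.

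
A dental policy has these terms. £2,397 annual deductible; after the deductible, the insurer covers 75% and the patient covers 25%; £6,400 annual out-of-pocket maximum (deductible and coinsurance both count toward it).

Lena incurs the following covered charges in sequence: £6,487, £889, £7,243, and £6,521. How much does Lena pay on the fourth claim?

£947.50

Bill 1, £6,487: deductible takes £2,397, £4,090 remains; coinsurance £4,090 × 25% = £1,022.50. Patient owes £3,419.50 (running OOP £3,419.50).
Bill 2, £889: deductible met; 25% of £889 = £222.25. Cost to patient: £222.25. OOP to date £3,641.75.
Bill 3, £7,243: deductible already satisfied, so patient's share is 25% × £7,243 = £1,810.75. Patient owes £1,810.75 (running OOP £5,452.50).
Bill 4, £6,521: deductible met; 25% of £6,521 = £1,630.25. Adding that to £5,452.50 gives £7,082.75, past the £6,400 cap; patient pays only £6,400 − £5,452.50 = £947.50.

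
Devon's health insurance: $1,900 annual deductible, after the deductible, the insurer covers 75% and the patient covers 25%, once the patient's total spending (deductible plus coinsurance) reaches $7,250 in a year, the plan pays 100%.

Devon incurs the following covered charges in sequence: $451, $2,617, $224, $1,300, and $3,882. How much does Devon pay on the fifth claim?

Bill 1, $451: all of it applies to the deductible. Cost to patient: $451. OOP to date $451.
Bill 2, $2,617: $1,449 finishes the deductible; $1,168 goes to coinsurance; patient's 25% is $292. Patient pays $1,741; OOP now $2,192.
Bill 3, $224: 25% coinsurance on $224 = $56. Patient pays $56; OOP now $2,248.
Bill 4, $1,300: 25% coinsurance on $1,300 = $325. Patient owes $325 (running OOP $2,573).
Bill 5, $3,882: deductible met; 25% of $3,882 = $970.50. Patient owes $970.50 (running OOP $3,543.50).

$970.50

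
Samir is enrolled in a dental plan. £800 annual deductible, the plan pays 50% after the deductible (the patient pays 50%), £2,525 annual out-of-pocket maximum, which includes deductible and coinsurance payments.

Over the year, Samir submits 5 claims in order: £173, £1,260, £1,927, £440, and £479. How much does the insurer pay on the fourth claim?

Claim 1 — £173: fully absorbed by the deductible. Patient owes £173 (running OOP £173). Plan pays £173 − £173 = £0.
Claim 2 — £1,260: £627 to deductible, leaving £633; patient's 50% is £316.50. Cost to patient: £943.50. OOP to date £1,116.50. Plan pays £1,260 − £943.50 = £316.50.
Claim 3 — £1,927: 50% coinsurance on £1,927 = £963.50. Cost to patient: £963.50. OOP to date £2,080. Plan pays £1,927 − £963.50 = £963.50.
Claim 4 — £440: 50% coinsurance on £440 = £220. Cost to patient: £220. OOP to date £2,300. Plan pays £440 − £220 = £220.

£220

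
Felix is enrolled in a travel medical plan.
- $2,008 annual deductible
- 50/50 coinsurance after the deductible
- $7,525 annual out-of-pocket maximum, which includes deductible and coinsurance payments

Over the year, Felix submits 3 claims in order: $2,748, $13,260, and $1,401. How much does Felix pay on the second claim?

Claim 1 — $2,748: deductible takes $2,008, $740 remains; coinsurance $740 × 50% = $370. Traveler pays $2,378; OOP now $2,378.
Claim 2 — $13,260: 50% coinsurance on $13,260 = $6,630. OOP would hit $9,008 > $7,525, so the cap limits the traveler to $7,525 − $2,378 = $5,147.

$5,147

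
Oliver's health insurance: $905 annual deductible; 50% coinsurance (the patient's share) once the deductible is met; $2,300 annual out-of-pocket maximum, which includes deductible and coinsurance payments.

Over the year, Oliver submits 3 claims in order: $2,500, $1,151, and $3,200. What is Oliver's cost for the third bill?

#1 ($2,500): deductible takes $905, $1,595 remains; coinsurance $1,595 × 50% = $797.50. Patient pays $1,702.50; OOP now $1,702.50.
#2 ($1,151): 50% coinsurance on $1,151 = $575.50. Patient owes $575.50 (running OOP $2,278).
#3 ($3,200): deductible already satisfied, so patient's share is 50% × $3,200 = $1,600. OOP would hit $3,878 > $2,300, so the cap limits the patient to $2,300 − $2,278 = $22.

$22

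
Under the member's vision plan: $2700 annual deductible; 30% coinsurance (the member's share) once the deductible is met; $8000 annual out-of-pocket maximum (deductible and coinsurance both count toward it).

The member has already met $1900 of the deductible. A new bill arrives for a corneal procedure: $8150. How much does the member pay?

$1900 of the $2700 deductible is already met, leaving $800.
After the $800 deductible portion, $8150 − $800 = $7350 is subject to coinsurance.
Coinsurance: $7350 × 30% = $2205.
Member responsibility before any cap: $800 + $2205 = $3005.
Cumulative spending $1900 + $3005 = $4905 stays under the $8000 maximum.

$3005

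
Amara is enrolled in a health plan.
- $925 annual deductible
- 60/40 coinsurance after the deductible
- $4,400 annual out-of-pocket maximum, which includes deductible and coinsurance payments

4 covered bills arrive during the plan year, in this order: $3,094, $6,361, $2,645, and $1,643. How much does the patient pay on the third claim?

Claim 1 ($3,094): $925 finishes the deductible; $2,169 goes to coinsurance; coinsurance $2,169 × 40% = $867.60. Patient owes $1,792.60 (running OOP $1,792.60).
Claim 2 ($6,361): deductible already satisfied, so patient's share is 40% × $6,361 = $2,544.40. Patient pays $2,544.40; OOP now $4,337.
Claim 3 ($2,645): 40% coinsurance on $2,645 = $1,058. Adding that to $4,337 gives $5,395, past the $4,400 cap; patient pays only $4,400 − $4,337 = $63.

$63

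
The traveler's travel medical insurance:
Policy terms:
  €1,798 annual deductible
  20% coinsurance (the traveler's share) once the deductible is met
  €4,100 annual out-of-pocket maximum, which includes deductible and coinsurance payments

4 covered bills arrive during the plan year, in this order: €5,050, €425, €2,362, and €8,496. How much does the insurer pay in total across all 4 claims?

Claim 1 (€5,050): deductible takes €1,798, €3,252 remains; traveler's 20% is €650.40. Traveler owes €2,448.40 (running OOP €2,448.40). Insurer: €5,050 − €2,448.40 = €2,601.60.
Claim 2 (€425): 20% coinsurance on €425 = €85. Traveler owes €85 (running OOP €2,533.40). Plan pays €425 − €85 = €340.
Claim 3 (€2,362): deductible met; 20% of €2,362 = €472.40. Cost to traveler: €472.40. OOP to date €3,005.80. Insurer: €2,362 − €472.40 = €1,889.60.
Claim 4 (€8,496): deductible met; 20% of €8,496 = €1,699.20. Adding that to €3,005.80 gives €4,705, past the €4,100 cap; traveler pays only €4,100 − €3,005.80 = €1,094.20. Plan pays €8,496 − €1,094.20 = €7,401.80.
Insurer total = bills − traveler's total = €16,333 − €4,100 = €12,233.

€12,233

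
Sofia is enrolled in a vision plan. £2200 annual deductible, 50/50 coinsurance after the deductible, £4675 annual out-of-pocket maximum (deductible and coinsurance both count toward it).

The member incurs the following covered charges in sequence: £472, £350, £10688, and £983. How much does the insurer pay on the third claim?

#1 (£472): entire amount goes to the deductible. Member owes £472 (running OOP £472). Plan pays £472 − £472 = £0.
#2 (£350): fully absorbed by the deductible. Member pays £350; OOP now £822. Plan pays £350 − £350 = £0.
#3 (£10688): £1378 to deductible, leaving £9310; member's 50% is £4655. Claim cost before the cap: £1378 + £4655 = £6033. Adding that to £822 gives £6855, past the £4675 cap; member pays only £4675 − £822 = £3853. Plan pays £10688 − £3853 = £6835.

£6835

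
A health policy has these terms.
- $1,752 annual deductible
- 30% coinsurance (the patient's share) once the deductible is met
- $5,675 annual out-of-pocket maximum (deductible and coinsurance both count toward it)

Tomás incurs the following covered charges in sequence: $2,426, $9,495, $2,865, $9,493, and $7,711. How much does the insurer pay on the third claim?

Claim 1 ($2,426): $1,752 finishes the deductible; $674 goes to coinsurance; 30% of $674 = $202.20. Cost to patient: $1,954.20. OOP to date $1,954.20. Plan pays $2,426 − $1,954.20 = $471.80.
Claim 2 ($9,495): 30% coinsurance on $9,495 = $2,848.50. Cost to patient: $2,848.50. OOP to date $4,802.70. Plan pays $9,495 − $2,848.50 = $6,646.50.
Claim 3 ($2,865): 30% coinsurance on $2,865 = $859.50. Patient pays $859.50; OOP now $5,662.20. Plan pays $2,865 − $859.50 = $2,005.50.

$2,005.50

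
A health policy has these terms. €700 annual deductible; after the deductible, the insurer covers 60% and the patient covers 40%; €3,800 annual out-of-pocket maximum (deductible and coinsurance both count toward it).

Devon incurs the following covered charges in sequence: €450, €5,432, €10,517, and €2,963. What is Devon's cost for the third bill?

#1 (€450): entire amount goes to the deductible. Patient pays €450; OOP now €450.
#2 (€5,432): €250 to deductible, leaving €5,182; coinsurance €5,182 × 40% = €2,072.80. Patient pays €2,322.80; OOP now €2,772.80.
#3 (€10,517): deductible already satisfied, so patient's share is 40% × €10,517 = €4,206.80. OOP would hit €6,979.60 > €3,800, so the cap limits the patient to €3,800 − €2,772.80 = €1,027.20.

€1,027.20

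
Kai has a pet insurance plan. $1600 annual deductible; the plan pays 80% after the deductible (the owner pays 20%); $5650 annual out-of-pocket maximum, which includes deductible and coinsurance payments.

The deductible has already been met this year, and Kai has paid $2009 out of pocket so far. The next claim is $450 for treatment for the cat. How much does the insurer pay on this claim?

$360

With the deductible met, the entire $450 is subject to coinsurance.
Owner's 20% share of $450 is $90.
Year-to-date out-of-pocket becomes $2009 + $90 = $2099, still under the $5650 maximum, so no cap applies.
Insurer pays the balance: $450 − $90 = $360.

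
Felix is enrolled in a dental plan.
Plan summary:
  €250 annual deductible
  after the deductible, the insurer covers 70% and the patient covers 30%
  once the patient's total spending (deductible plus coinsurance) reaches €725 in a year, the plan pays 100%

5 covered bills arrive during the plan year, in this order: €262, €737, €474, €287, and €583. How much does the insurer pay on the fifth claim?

€561

Claim 1 (€262): deductible takes €250, €12 remains; 30% of €12 = €3.60. Patient pays €253.60; OOP now €253.60. Insurer: €262 − €253.60 = €8.40.
Claim 2 (€737): deductible met; 30% of €737 = €221.10. Patient pays €221.10; OOP now €474.70. Insurer: €737 − €221.10 = €515.90.
Claim 3 (€474): 30% coinsurance on €474 = €142.20. Patient owes €142.20 (running OOP €616.90). Insurer: €474 − €142.20 = €331.80.
Claim 4 (€287): deductible already satisfied, so patient's share is 30% × €287 = €86.10. Cost to patient: €86.10. OOP to date €703. Plan pays €287 − €86.10 = €200.90.
Claim 5 (€583): 30% coinsurance on €583 = €174.90. OOP would hit €877.90 > €725, so the cap limits the patient to €725 − €703 = €22. Insurer: €583 − €22 = €561.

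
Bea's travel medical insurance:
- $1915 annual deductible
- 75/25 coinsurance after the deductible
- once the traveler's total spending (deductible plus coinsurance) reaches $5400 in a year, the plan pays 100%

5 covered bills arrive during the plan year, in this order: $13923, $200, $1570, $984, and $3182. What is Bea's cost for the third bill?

$392.50

Claim 1 — $13923: $1915 finishes the deductible; $12008 goes to coinsurance; coinsurance $12008 × 25% = $3002. Cost to traveler: $4917. OOP to date $4917.
Claim 2 — $200: 25% coinsurance on $200 = $50. Traveler pays $50; OOP now $4967.
Claim 3 — $1570: deductible met; 25% of $1570 = $392.50. Traveler owes $392.50 (running OOP $5359.50).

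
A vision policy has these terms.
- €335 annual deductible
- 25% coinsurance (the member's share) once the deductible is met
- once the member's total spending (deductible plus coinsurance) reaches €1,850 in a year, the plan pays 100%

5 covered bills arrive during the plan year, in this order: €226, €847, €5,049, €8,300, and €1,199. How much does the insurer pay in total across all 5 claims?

€13,771

#1 (€226): all of it applies to the deductible. Member owes €226 (running OOP €226). Plan pays €226 − €226 = €0.
#2 (€847): €109 finishes the deductible; €738 goes to coinsurance; member's 25% is €184.50. Cost to member: €293.50. OOP to date €519.50. Plan pays €847 − €293.50 = €553.50.
#3 (€5,049): deductible already satisfied, so member's share is 25% × €5,049 = €1,262.25. Member owes €1,262.25 (running OOP €1,781.75). Insurer: €5,049 − €1,262.25 = €3,786.75.
#4 (€8,300): 25% coinsurance on €8,300 = €2,075. Adding that to €1,781.75 gives €3,856.75, past the €1,850 cap; member pays only €1,850 − €1,781.75 = €68.25. Insurer: €8,300 − €68.25 = €8,231.75.
#5 (€1,199): deductible already satisfied, so member's share is 25% × €1,199 = €299.75. OOP would hit €2,149.75 > €1,850, so the cap limits the member to €1,850 − €1,850 = €0. Insurer: €1,199 − €0 = €1,199.
Insurer total: €0 + €553.50 + €3,786.75 + €8,231.75 + €1,199 = €13,771.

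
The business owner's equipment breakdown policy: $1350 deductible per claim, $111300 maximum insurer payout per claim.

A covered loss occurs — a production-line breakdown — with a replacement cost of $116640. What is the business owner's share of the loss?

$5340

Less the $1350 deductible: $116640 − $1350 = $115290.
Since $115290 > $111300, the payout is capped at $111300.
Business owner's share is the uncovered remainder: $116640 − $111300 = $5340.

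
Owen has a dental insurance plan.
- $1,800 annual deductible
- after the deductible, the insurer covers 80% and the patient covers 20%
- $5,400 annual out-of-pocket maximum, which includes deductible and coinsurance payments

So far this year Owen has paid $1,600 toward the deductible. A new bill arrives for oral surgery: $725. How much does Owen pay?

$1,600 of the $1,800 deductible is already met, leaving $200.
That leaves $725 − $200 = $525 for coinsurance.
Coinsurance: $525 × 20% = $105.
Patient responsibility before any cap: $200 + $105 = $305.
Year-to-date out-of-pocket becomes $1,600 + $305 = $1,905, still under the $5,400 maximum, so no cap applies.

$305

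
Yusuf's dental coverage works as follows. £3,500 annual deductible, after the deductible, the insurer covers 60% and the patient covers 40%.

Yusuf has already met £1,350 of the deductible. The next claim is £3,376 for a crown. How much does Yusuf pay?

£2,640.40

£1,350 of the £3,500 deductible is already met, leaving £2,150.
That leaves £3,376 − £2,150 = £1,226 for coinsurance.
Patient's 40% share of £1,226 is £490.40.
So the patient owes £2,150 + £490.40 = £2,640.40.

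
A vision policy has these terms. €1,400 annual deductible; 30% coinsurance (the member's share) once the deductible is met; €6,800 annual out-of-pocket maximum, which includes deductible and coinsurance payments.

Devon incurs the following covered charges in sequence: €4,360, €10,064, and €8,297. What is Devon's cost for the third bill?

€1,492.80

Bill 1, €4,360: €1,400 finishes the deductible; €2,960 goes to coinsurance; 30% of €2,960 = €888. Member pays €2,288; OOP now €2,288.
Bill 2, €10,064: deductible already satisfied, so member's share is 30% × €10,064 = €3,019.20. Member pays €3,019.20; OOP now €5,307.20.
Bill 3, €8,297: deductible already satisfied, so member's share is 30% × €8,297 = €2,489.10. OOP would hit €7,796.30 > €6,800, so the cap limits the member to €6,800 − €5,307.20 = €1,492.80.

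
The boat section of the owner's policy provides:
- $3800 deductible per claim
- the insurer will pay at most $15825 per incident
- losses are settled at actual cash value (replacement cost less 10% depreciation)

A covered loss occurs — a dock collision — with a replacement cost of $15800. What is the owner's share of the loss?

At 10% depreciation, ACV = $15800 − $1580 = $14220.
After the deductible, $14220 − $3800 = $10420 remains.
$10420 ≤ $15825, so the limit doesn't bind; insurer pays $10420.
The owner bears the rest of the original loss: $15800 − $10420 = $5380.

$5380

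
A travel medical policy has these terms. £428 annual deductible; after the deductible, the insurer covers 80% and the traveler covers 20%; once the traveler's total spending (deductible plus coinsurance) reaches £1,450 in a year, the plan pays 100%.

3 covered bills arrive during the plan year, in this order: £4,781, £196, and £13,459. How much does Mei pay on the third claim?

£112.20

Claim 1 (£4,781): £428 finishes the deductible; £4,353 goes to coinsurance; coinsurance £4,353 × 20% = £870.60. Cost to traveler: £1,298.60. OOP to date £1,298.60.
Claim 2 (£196): deductible met; 20% of £196 = £39.20. Traveler owes £39.20 (running OOP £1,337.80).
Claim 3 (£13,459): deductible already satisfied, so traveler's share is 20% × £13,459 = £2,691.80. OOP would hit £4,029.60 > £1,450, so the cap limits the traveler to £1,450 − £1,337.80 = £112.20.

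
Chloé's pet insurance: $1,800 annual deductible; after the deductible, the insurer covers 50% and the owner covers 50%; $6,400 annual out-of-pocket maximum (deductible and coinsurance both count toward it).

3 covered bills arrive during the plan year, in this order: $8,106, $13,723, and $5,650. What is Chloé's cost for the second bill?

$1,447

Bill 1, $8,106: deductible takes $1,800, $6,306 remains; 50% of $6,306 = $3,153. Owner owes $4,953 (running OOP $4,953).
Bill 2, $13,723: deductible already satisfied, so owner's share is 50% × $13,723 = $6,861.50. Adding that to $4,953 gives $11,814.50, past the $6,400 cap; owner pays only $6,400 − $4,953 = $1,447.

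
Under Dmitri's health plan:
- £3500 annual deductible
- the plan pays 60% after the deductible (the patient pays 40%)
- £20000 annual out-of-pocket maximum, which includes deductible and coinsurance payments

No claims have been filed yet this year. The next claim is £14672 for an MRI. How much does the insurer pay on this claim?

Nothing has been paid toward the £3500 deductible, so the first £3500 of this charge is applied there.
That leaves £14672 − £3500 = £11172 for coinsurance.
Coinsurance: £11172 × 40% = £4468.80.
That puts the patient's cost at £3500 + £4468.80 = £7968.80 before any cap.
Year-to-date out-of-pocket becomes £0 + £7968.80 = £7968.80, still under the £20000 maximum, so no cap applies.
The plan picks up £14672 − £7968.80 = £6703.20.

£6703.20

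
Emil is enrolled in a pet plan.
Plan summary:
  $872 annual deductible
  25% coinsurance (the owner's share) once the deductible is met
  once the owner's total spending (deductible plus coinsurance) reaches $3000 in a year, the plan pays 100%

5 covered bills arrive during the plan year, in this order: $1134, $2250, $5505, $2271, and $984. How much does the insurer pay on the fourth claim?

Claim 1 ($1134): $872 finishes the deductible; $262 goes to coinsurance; 25% of $262 = $65.50. Owner owes $937.50 (running OOP $937.50). Insurer: $1134 − $937.50 = $196.50.
Claim 2 ($2250): deductible met; 25% of $2250 = $562.50. Cost to owner: $562.50. OOP to date $1500. Plan pays $2250 − $562.50 = $1687.50.
Claim 3 ($5505): 25% coinsurance on $5505 = $1376.25. Owner owes $1376.25 (running OOP $2876.25). Plan pays $5505 − $1376.25 = $4128.75.
Claim 4 ($2271): deductible met; 25% of $2271 = $567.75. OOP would hit $3444 > $3000, so the cap limits the owner to $3000 − $2876.25 = $123.75. Insurer: $2271 − $123.75 = $2147.25.

$2147.25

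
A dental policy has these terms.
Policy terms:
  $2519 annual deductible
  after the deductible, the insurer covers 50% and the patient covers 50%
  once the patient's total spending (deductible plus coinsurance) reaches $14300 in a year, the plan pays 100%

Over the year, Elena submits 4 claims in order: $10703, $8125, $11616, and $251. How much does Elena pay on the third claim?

$3626.50

Bill 1, $10703: $2519 to deductible, leaving $8184; patient's 50% is $4092. Cost to patient: $6611. OOP to date $6611.
Bill 2, $8125: deductible already satisfied, so patient's share is 50% × $8125 = $4062.50. Cost to patient: $4062.50. OOP to date $10673.50.
Bill 3, $11616: 50% coinsurance on $11616 = $5808. OOP would hit $16481.50 > $14300, so the cap limits the patient to $14300 − $10673.50 = $3626.50.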